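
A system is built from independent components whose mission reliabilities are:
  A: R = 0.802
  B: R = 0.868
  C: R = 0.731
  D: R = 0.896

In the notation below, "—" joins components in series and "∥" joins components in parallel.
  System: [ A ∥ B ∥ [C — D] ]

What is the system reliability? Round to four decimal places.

Series (C and D): 0.731000 × 0.896000 = 0.654976
Parallel (A, B, and [0.654976]): 1 − (1 − 0.802000)(1 − 0.868000)(1 − 0.654976) = 0.9910

0.9910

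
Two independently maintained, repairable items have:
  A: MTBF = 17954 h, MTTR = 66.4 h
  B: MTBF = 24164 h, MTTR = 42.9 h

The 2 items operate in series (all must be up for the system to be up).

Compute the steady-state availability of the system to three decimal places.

A(A) = MTBF/(MTBF+MTTR) = 17954/(17954+66.4) = 0.996315
A(B) = MTBF/(MTBF+MTTR) = 24164/(24164+42.9) = 0.998228
Series availability: 0.996315 × 0.998228 = 0.995

0.995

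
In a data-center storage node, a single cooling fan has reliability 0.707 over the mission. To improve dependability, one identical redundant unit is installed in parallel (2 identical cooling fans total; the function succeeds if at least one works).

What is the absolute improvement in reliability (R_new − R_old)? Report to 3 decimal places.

0.207

R_before = 0.707
R_after = 1 − (1 − 0.707)^2 = 0.914
ΔR = 0.914 − 0.707 = 0.207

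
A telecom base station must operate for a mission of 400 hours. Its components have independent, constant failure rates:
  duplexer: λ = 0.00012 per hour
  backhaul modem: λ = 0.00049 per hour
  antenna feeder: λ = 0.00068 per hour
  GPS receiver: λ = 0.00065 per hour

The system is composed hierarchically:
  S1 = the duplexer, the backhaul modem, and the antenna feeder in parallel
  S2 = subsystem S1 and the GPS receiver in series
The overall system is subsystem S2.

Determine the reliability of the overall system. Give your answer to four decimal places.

0.7695

R(duplexer) = exp(−0.00012 × 400) = 0.953134
R(backhaul modem) = exp(−0.00049 × 400) = 0.822012
R(antenna feeder) = exp(−0.00068 × 400) = 0.761854
R(GPS receiver) = exp(−0.00065 × 400) = 0.771052
Parallel (duplexer, backhaul modem, and antenna feeder): 1 − (1 − 0.953134)(1 − 0.822012)(1 − 0.761854) = 0.998013
Series ([0.998013] and GPS receiver): 0.998013 × 0.771052 = 0.7695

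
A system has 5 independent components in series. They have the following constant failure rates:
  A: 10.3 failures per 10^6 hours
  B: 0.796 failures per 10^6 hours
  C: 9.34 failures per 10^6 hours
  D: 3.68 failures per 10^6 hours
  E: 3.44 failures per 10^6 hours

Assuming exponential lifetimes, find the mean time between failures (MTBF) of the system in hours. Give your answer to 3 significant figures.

36300

Series of exponential components: λ_sys = Σ λ_i
λ_sys = 0.0000103 + 0.000000796 + 0.00000934 + 0.00000368 + 0.00000344 = 2.7556e-05 /h
MTBF = 1 / λ_sys = 36300 h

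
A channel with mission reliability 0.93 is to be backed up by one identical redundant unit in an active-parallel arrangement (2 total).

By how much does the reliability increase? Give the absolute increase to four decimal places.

R_before = 0.93
R_after = 1 − (1 − 0.93)^2 = 0.9951
ΔR = 0.9951 − 0.93 = 0.0651

0.0651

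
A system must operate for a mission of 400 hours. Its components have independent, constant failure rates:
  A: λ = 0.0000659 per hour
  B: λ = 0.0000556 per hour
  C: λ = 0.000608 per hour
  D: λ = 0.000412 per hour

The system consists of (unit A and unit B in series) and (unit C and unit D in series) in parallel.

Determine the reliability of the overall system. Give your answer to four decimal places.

0.9841

R(A) = exp(−0.0000659 × 400) = 0.973984
R(B) = exp(−0.0000556 × 400) = 0.978005
R(C) = exp(−0.000608 × 400) = 0.784115
R(D) = exp(−0.000412 × 400) = 0.848063
Series (A and B): 0.973984 × 0.978005 = 0.952561
Series (C and D): 0.784115 × 0.848063 = 0.664979
Parallel ([0.952561] and [0.664979]): 1 − (1 − 0.952561)(1 − 0.664979) = 0.9841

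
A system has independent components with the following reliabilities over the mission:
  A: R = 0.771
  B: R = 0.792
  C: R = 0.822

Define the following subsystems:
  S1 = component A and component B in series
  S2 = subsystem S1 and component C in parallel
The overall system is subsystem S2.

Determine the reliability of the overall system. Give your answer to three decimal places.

Series (A and B): 0.77100 × 0.79200 = 0.61063
Parallel ([0.61063] and C): 1 − (1 − 0.61063)(1 − 0.82200) = 0.931

0.931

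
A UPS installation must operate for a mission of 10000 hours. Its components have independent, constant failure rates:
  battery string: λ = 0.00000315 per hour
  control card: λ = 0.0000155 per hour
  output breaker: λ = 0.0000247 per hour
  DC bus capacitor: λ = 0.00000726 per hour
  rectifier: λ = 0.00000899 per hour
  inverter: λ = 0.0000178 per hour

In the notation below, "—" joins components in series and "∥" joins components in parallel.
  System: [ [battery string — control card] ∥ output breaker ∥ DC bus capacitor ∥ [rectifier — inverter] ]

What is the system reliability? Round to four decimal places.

R(battery string) = exp(−0.00000315 × 10000) = 0.968991
R(control card) = exp(−0.0000155 × 10000) = 0.856415
R(output breaker) = exp(−0.0000247 × 10000) = 0.781141
R(DC bus capacitor) = exp(−0.00000726 × 10000) = 0.929973
R(rectifier) = exp(−0.00000899 × 10000) = 0.914023
R(inverter) = exp(−0.0000178 × 10000) = 0.836942
Series (battery string and control card): 0.968991 × 0.856415 = 0.829858
Series (rectifier and inverter): 0.914023 × 0.836942 = 0.764984
Parallel ([0.829858], output breaker, DC bus capacitor, and [0.764984]): 1 − (1 − 0.829858)(1 − 0.781141)(1 − 0.929973)(1 − 0.764984) = 0.9994

0.9994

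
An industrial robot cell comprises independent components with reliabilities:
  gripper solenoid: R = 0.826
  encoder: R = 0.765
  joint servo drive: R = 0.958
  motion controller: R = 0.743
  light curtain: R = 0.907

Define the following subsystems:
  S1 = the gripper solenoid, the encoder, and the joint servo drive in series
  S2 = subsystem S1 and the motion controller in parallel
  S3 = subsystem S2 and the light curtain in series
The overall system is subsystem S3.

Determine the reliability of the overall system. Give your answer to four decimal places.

0.8150

Series (gripper solenoid, encoder, and joint servo drive): 0.826000 × 0.765000 × 0.958000 = 0.605351
Parallel ([0.605351] and motion controller): 1 − (1 − 0.605351)(1 − 0.743000) = 0.898575
Series ([0.898575] and light curtain): 0.898575 × 0.907000 = 0.8150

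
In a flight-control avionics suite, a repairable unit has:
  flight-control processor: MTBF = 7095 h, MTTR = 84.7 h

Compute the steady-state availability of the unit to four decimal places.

A(flight-control processor) = MTBF/(MTBF+MTTR) = 7095/(7095+84.7) = 0.9882

0.9882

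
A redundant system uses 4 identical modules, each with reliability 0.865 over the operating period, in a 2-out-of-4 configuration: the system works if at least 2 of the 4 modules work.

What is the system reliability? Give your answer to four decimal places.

0.9912

R = Σ_{i=2}^{4} C(4,i) p^i (1−p)^{4−i} with p = 0.865
C(4,2)·0.865^2·0.135^2 = 0.081818
C(4,3)·0.865^3·0.135^1 = 0.349496
C(4,4)·0.865^4·0.135^0 = 0.559841
Sum = 0.9912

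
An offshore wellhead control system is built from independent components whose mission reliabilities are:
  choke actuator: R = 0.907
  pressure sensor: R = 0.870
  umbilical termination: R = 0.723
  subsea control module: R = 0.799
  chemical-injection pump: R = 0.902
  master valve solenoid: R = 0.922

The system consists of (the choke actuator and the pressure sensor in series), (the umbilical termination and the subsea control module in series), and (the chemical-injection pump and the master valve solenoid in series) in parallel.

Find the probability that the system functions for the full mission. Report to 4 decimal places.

0.9850

Series (choke actuator and pressure sensor): 0.907000 × 0.870000 = 0.789090
Series (umbilical termination and subsea control module): 0.723000 × 0.799000 = 0.577677
Series (chemical-injection pump and master valve solenoid): 0.902000 × 0.922000 = 0.831644
Parallel ([0.789090], [0.577677], and [0.831644]): 1 − (1 − 0.789090)(1 − 0.577677)(1 − 0.831644) = 0.9850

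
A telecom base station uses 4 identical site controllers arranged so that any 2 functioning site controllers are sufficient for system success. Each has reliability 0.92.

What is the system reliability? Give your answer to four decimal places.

R = Σ_{i=2}^{4} C(4,i) p^i (1−p)^{4−i} with p = 0.92
C(4,2)·0.92^2·0.08^2 = 0.032502
C(4,3)·0.92^3·0.08^1 = 0.249180
C(4,4)·0.92^4·0.08^0 = 0.716393
Sum = 0.9981

0.9981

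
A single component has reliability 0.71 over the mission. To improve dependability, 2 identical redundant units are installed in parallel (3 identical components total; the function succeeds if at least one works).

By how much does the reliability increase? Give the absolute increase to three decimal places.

R_before = 0.71
R_after = 1 − (1 − 0.71)^3 = 0.976
ΔR = 0.976 − 0.71 = 0.266

0.266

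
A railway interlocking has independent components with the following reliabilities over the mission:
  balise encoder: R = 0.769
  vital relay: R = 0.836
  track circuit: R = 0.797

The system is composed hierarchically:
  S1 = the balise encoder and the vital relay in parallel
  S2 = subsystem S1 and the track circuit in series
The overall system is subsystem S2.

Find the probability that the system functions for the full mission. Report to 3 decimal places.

0.767

Parallel (balise encoder and vital relay): 1 − (1 − 0.76900)(1 − 0.83600) = 0.96212
Series ([0.96212] and track circuit): 0.96212 × 0.79700 = 0.767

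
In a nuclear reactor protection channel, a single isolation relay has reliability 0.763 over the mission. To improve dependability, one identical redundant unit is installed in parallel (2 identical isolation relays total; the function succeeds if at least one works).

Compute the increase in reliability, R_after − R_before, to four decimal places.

0.1808

R_before = 0.763
R_after = 1 − (1 − 0.763)^2 = 0.9438
ΔR = 0.9438 − 0.763 = 0.1808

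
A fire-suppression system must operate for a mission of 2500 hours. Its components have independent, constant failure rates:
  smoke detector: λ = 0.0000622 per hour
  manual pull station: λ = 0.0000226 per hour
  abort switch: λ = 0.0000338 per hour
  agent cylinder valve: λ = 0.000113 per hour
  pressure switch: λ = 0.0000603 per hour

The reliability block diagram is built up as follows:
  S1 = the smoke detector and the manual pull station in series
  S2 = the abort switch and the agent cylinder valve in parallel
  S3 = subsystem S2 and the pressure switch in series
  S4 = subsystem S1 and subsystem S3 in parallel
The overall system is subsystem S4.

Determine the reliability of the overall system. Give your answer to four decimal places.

0.9700

R(smoke detector) = exp(−0.0000622 × 2500) = 0.855987
R(manual pull station) = exp(−0.0000226 × 2500) = 0.945066
R(abort switch) = exp(−0.0000338 × 2500) = 0.918972
R(agent cylinder valve) = exp(−0.000113 × 2500) = 0.753897
R(pressure switch) = exp(−0.0000603 × 2500) = 0.860063
Series (smoke detector and manual pull station): 0.855987 × 0.945066 = 0.808964
Parallel (abort switch and agent cylinder valve): 1 − (1 − 0.918972)(1 − 0.753897) = 0.980059
Series ([0.980059] and pressure switch): 0.980059 × 0.860063 = 0.842912
Parallel ([0.808964] and [0.842912]): 1 − (1 − 0.808964)(1 − 0.842912) = 0.9700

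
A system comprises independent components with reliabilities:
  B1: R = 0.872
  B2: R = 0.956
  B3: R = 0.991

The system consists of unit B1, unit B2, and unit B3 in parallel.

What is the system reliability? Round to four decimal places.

Parallel (B1, B2, and B3): 1 − (1 − 0.872000)(1 − 0.956000)(1 − 0.991000) = 0.9999

0.9999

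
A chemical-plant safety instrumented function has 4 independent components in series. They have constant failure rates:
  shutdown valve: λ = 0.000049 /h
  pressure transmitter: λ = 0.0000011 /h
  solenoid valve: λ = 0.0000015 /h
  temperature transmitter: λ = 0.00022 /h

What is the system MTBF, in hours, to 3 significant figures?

Series of exponential components: λ_sys = Σ λ_i
λ_sys = 0.000049 + 0.0000011 + 0.0000015 + 0.00022 = 2.7160e-04 /h
MTBF = 1 / λ_sys = 3680 h

3680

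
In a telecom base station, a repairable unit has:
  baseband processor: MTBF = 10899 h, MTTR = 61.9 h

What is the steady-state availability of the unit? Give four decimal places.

0.9944

A(baseband processor) = MTBF/(MTBF+MTTR) = 10899/(10899+61.9) = 0.9944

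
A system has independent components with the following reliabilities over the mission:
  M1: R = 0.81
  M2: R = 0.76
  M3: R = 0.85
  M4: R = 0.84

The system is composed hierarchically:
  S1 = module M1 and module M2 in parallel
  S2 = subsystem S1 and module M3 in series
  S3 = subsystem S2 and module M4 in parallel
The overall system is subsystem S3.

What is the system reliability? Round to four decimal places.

Parallel (M1 and M2): 1 − (1 − 0.810000)(1 − 0.760000) = 0.954400
Series ([0.954400] and M3): 0.954400 × 0.850000 = 0.811240
Parallel ([0.811240] and M4): 1 − (1 − 0.811240)(1 − 0.840000) = 0.9698

0.9698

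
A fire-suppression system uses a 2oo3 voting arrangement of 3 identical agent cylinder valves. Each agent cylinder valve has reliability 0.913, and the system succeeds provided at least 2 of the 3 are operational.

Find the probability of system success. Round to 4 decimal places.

R = Σ_{i=2}^{3} C(3,i) p^i (1−p)^{3−i} with p = 0.913
C(3,2)·0.913^2·0.087^1 = 0.217562
C(3,3)·0.913^3·0.087^0 = 0.761048
Sum = 0.9786

0.9786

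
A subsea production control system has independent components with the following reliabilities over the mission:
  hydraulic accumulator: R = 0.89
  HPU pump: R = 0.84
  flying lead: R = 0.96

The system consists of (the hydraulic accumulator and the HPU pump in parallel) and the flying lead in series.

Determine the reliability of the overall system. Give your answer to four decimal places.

Parallel (hydraulic accumulator and HPU pump): 1 − (1 − 0.890000)(1 − 0.840000) = 0.982400
Series ([0.982400] and flying lead): 0.982400 × 0.960000 = 0.9431

0.9431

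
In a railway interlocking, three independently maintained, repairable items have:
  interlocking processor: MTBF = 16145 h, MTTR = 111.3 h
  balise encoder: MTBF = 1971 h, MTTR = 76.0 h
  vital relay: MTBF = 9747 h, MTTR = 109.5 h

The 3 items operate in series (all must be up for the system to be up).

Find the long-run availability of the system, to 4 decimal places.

A(interlocking processor) = MTBF/(MTBF+MTTR) = 16145/(16145+111.3) = 0.993153
A(balise encoder) = MTBF/(MTBF+MTTR) = 1971/(1971+76.0) = 0.962872
A(vital relay) = MTBF/(MTBF+MTTR) = 9747/(9747+109.5) = 0.988891
Series availability: 0.993153 × 0.962872 × 0.988891 = 0.9457

0.9457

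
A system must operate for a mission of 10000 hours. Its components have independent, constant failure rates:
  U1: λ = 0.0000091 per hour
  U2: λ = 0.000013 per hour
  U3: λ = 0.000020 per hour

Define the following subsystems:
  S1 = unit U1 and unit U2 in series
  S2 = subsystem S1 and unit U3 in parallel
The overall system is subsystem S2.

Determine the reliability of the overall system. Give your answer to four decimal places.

0.9641

R(U1) = exp(−0.0000091 × 10000) = 0.913018
R(U2) = exp(−0.000013 × 10000) = 0.878095
R(U3) = exp(−0.000020 × 10000) = 0.818731
Series (U1 and U2): 0.913018 × 0.878095 = 0.801717
Parallel ([0.801717] and U3): 1 − (1 − 0.801717)(1 − 0.818731) = 0.9641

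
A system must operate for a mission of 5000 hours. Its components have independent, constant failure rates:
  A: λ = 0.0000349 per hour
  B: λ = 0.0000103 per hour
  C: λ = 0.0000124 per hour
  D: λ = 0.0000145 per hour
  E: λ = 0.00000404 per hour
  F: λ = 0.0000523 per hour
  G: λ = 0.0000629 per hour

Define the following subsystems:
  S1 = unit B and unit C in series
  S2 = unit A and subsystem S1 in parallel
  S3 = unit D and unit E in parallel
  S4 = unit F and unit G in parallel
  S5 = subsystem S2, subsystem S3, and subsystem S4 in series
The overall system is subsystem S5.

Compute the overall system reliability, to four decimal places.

0.9205

R(A) = exp(−0.0000349 × 5000) = 0.839877
R(B) = exp(−0.0000103 × 5000) = 0.949804
R(C) = exp(−0.0000124 × 5000) = 0.939883
R(D) = exp(−0.0000145 × 5000) = 0.930066
R(E) = exp(−0.00000404 × 5000) = 0.980003
R(F) = exp(−0.0000523 × 5000) = 0.769896
R(G) = exp(−0.0000629 × 5000) = 0.730154
Series (B and C): 0.949804 × 0.939883 = 0.892705
Parallel (A and [0.892705]): 1 − (1 − 0.839877)(1 − 0.892705) = 0.982820
Parallel (D and E): 1 − (1 − 0.930066)(1 − 0.980003) = 0.998602
Parallel (F and G): 1 − (1 − 0.769896)(1 − 0.730154) = 0.937907
Series ([0.982820], [0.998602], and [0.937907]): 0.982820 × 0.998602 × 0.937907 = 0.9205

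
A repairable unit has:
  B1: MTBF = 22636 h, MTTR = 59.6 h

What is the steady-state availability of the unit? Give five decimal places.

0.99737

A(B1) = MTBF/(MTBF+MTTR) = 22636/(22636+59.6) = 0.99737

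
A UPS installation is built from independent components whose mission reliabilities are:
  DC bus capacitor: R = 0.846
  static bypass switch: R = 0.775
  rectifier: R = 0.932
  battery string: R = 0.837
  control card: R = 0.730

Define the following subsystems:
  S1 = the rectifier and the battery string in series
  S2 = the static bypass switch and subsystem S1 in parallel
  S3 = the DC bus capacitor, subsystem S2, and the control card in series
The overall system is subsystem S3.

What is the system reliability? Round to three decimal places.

0.587

Series (rectifier and battery string): 0.93200 × 0.83700 = 0.78008
Parallel (static bypass switch and [0.78008]): 1 − (1 − 0.77500)(1 − 0.78008) = 0.95052
Series (DC bus capacitor, [0.95052], and control card): 0.84600 × 0.95052 × 0.73000 = 0.587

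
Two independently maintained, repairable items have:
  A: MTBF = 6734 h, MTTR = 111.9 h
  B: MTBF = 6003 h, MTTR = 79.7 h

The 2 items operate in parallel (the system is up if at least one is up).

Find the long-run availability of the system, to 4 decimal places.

0.9998

A(A) = MTBF/(MTBF+MTTR) = 6734/(6734+111.9) = 0.983654
A(B) = MTBF/(MTBF+MTTR) = 6003/(6003+79.7) = 0.986897
Parallel availability: 1 − (1 − 0.983654)(1 − 0.986897) = 0.9998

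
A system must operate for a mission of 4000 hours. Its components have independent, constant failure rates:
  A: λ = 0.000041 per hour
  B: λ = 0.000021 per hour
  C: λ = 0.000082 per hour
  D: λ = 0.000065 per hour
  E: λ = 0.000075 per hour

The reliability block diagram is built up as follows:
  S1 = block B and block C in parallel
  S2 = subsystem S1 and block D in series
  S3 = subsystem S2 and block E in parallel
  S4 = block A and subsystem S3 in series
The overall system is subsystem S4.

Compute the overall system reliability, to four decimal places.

R(A) = exp(−0.000041 × 4000) = 0.848742
R(B) = exp(−0.000021 × 4000) = 0.919431
R(C) = exp(−0.000082 × 4000) = 0.720363
R(D) = exp(−0.000065 × 4000) = 0.771052
R(E) = exp(−0.000075 × 4000) = 0.740818
Parallel (B and C): 1 − (1 − 0.919431)(1 − 0.720363) = 0.977470
Series ([0.977470] and D): 0.977470 × 0.771052 = 0.753680
Parallel ([0.753680] and E): 1 − (1 − 0.753680)(1 − 0.740818) = 0.936158
Series (A and [0.936158]): 0.848742 × 0.936158 = 0.7946

0.7946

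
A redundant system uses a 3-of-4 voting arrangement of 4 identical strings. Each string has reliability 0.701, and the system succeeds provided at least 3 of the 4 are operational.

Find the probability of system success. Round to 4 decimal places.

0.6535

R = Σ_{i=3}^{4} C(4,i) p^i (1−p)^{4−i} with p = 0.701
C(4,3)·0.701^3·0.299^1 = 0.411989
C(4,4)·0.701^4·0.299^0 = 0.241475
Sum = 0.6535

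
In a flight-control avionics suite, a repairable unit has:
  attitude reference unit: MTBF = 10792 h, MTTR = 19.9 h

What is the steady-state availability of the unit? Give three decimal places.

0.998

A(attitude reference unit) = MTBF/(MTBF+MTTR) = 10792/(10792+19.9) = 0.998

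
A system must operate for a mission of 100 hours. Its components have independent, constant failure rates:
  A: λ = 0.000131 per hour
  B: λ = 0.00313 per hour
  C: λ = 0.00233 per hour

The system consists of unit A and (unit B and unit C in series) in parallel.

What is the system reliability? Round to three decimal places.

R(A) = exp(−0.000131 × 100) = 0.98699
R(B) = exp(−0.00313 × 100) = 0.73125
R(C) = exp(−0.00233 × 100) = 0.79215
Series (B and C): 0.73125 × 0.79215 = 0.57926
Parallel (A and [0.57926]): 1 − (1 − 0.98699)(1 − 0.57926) = 0.995

0.995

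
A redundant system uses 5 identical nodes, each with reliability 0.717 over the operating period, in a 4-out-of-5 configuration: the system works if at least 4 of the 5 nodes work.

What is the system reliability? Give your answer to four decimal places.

0.5635

R = Σ_{i=4}^{5} C(5,i) p^i (1−p)^{5−i} with p = 0.717
C(5,4)·0.717^4·0.283^1 = 0.373967
C(5,5)·0.717^5·0.283^0 = 0.189494
Sum = 0.5635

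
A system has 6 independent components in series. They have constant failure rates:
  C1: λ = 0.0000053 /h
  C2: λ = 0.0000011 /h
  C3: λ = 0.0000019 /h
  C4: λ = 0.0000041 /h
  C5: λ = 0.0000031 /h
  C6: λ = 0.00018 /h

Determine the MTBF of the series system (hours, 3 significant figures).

5120

Series of exponential components: λ_sys = Σ λ_i
λ_sys = 0.0000053 + 0.0000011 + 0.0000019 + 0.0000041 + 0.0000031 + 0.00018 = 1.9550e-04 /h
MTBF = 1 / λ_sys = 5120 h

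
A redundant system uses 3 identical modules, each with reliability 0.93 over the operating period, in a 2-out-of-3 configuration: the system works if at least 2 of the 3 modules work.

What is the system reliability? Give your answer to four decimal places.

0.9860

R = Σ_{i=2}^{3} C(3,i) p^i (1−p)^{3−i} with p = 0.93
C(3,2)·0.93^2·0.07^1 = 0.181629
C(3,3)·0.93^3·0.07^0 = 0.804357
Sum = 0.9860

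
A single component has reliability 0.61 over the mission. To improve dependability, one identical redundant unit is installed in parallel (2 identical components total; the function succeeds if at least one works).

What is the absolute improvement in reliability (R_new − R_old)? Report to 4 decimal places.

0.2379

R_before = 0.61
R_after = 1 − (1 − 0.61)^2 = 0.8479
ΔR = 0.8479 − 0.61 = 0.2379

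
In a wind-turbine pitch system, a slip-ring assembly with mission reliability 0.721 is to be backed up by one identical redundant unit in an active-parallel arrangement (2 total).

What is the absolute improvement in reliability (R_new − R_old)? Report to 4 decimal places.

R_before = 0.721
R_after = 1 − (1 − 0.721)^2 = 0.9222
ΔR = 0.9222 − 0.721 = 0.2012

0.2012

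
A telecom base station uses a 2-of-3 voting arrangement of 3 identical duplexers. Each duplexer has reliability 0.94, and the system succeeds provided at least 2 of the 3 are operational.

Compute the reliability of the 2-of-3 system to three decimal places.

0.990

R = Σ_{i=2}^{3} C(3,i) p^i (1−p)^{3−i} with p = 0.94
C(3,2)·0.94^2·0.06^1 = 0.15905
C(3,3)·0.94^3·0.06^0 = 0.83058
Sum = 0.990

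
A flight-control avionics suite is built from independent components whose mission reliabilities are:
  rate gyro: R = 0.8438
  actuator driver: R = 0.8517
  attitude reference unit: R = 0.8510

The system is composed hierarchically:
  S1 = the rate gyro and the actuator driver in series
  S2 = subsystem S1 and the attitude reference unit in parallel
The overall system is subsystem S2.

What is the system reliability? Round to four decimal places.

0.9581

Series (rate gyro and actuator driver): 0.843800 × 0.851700 = 0.718664
Parallel ([0.718664] and attitude reference unit): 1 − (1 − 0.718664)(1 − 0.851000) = 0.9581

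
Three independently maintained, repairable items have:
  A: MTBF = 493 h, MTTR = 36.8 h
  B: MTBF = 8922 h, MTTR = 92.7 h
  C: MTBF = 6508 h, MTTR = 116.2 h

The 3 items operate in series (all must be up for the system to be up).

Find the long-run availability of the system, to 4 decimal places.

0.9048

A(A) = MTBF/(MTBF+MTTR) = 493/(493+36.8) = 0.930540
A(B) = MTBF/(MTBF+MTTR) = 8922/(8922+92.7) = 0.989717
A(C) = MTBF/(MTBF+MTTR) = 6508/(6508+116.2) = 0.982458
Series availability: 0.930540 × 0.989717 × 0.982458 = 0.9048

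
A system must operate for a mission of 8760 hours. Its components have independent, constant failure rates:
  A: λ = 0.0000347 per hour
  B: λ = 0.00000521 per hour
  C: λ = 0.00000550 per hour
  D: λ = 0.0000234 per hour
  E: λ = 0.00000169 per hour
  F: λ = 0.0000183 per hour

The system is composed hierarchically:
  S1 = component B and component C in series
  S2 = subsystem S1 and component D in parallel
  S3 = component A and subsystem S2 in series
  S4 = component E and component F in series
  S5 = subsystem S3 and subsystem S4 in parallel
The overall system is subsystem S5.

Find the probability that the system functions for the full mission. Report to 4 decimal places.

R(A) = exp(−0.0000347 × 8760) = 0.737882
R(B) = exp(−0.00000521 × 8760) = 0.955386
R(C) = exp(−0.00000550 × 8760) = 0.952962
R(D) = exp(−0.0000234 × 8760) = 0.814660
R(E) = exp(−0.00000169 × 8760) = 0.985305
R(F) = exp(−0.0000183 × 8760) = 0.851881
Series (B and C): 0.955386 × 0.952962 = 0.910447
Parallel ([0.910447] and D): 1 − (1 − 0.910447)(1 − 0.814660) = 0.983402
Series (A and [0.983402]): 0.737882 × 0.983402 = 0.725635
Series (E and F): 0.985305 × 0.851881 = 0.839363
Parallel ([0.725635] and [0.839363]): 1 − (1 − 0.725635)(1 − 0.839363) = 0.9559

0.9559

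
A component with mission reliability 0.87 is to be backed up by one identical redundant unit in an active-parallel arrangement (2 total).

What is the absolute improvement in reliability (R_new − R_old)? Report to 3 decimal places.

0.113

R_before = 0.87
R_after = 1 − (1 − 0.87)^2 = 0.983
ΔR = 0.983 − 0.87 = 0.113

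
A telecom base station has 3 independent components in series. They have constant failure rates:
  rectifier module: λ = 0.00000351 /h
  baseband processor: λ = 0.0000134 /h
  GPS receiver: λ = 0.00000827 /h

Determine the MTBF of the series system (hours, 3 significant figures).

39700

Series of exponential components: λ_sys = Σ λ_i
λ_sys = 0.00000351 + 0.0000134 + 0.00000827 = 2.5180e-05 /h
MTBF = 1 / λ_sys = 39700 h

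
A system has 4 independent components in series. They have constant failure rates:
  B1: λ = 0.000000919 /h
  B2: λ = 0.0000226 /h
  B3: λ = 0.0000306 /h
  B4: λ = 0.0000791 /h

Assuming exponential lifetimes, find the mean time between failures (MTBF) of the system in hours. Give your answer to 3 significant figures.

7510

Series of exponential components: λ_sys = Σ λ_i
λ_sys = 0.000000919 + 0.0000226 + 0.0000306 + 0.0000791 = 1.3322e-04 /h
MTBF = 1 / λ_sys = 7510 h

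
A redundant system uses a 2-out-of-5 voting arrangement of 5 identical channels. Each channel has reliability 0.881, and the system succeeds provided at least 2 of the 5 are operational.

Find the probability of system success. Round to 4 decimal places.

0.9991

R = Σ_{i=2}^{5} C(5,i) p^i (1−p)^{5−i} with p = 0.881
C(5,2)·0.881^2·0.119^3 = 0.013080
C(5,3)·0.881^3·0.119^2 = 0.096833
C(5,4)·0.881^4·0.119^1 = 0.358443
C(5,5)·0.881^5·0.119^0 = 0.530737
Sum = 0.9991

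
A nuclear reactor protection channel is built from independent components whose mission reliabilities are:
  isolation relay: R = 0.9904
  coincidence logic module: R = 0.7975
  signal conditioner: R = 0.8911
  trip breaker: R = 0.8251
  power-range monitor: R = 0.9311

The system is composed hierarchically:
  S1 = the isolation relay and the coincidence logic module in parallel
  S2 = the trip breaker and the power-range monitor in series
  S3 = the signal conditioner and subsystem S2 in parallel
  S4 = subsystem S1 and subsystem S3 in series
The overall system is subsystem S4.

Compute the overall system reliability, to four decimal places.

0.9729

Parallel (isolation relay and coincidence logic module): 1 − (1 − 0.990400)(1 − 0.797500) = 0.998056
Series (trip breaker and power-range monitor): 0.825100 × 0.931100 = 0.768251
Parallel (signal conditioner and [0.768251]): 1 − (1 − 0.891100)(1 − 0.768251) = 0.974763
Series ([0.998056] and [0.974763]): 0.998056 × 0.974763 = 0.9729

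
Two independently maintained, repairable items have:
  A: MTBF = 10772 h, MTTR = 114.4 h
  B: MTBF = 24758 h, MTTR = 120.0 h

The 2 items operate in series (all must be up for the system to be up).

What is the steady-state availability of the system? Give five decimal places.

A(A) = MTBF/(MTBF+MTTR) = 10772/(10772+114.4) = 0.989491
A(B) = MTBF/(MTBF+MTTR) = 24758/(24758+120.0) = 0.995176
Series availability: 0.989491 × 0.995176 = 0.98472

0.98472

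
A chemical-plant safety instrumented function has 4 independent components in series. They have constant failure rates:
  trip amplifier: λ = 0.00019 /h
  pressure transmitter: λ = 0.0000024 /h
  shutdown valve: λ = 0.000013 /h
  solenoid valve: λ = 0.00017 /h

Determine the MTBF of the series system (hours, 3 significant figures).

Series of exponential components: λ_sys = Σ λ_i
λ_sys = 0.00019 + 0.0000024 + 0.000013 + 0.00017 = 3.7540e-04 /h
MTBF = 1 / λ_sys = 2660 h

2660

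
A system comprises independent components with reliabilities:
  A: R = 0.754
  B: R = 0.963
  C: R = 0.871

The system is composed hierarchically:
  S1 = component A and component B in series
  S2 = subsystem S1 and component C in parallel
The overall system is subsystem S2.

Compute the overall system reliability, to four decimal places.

Series (A and B): 0.754000 × 0.963000 = 0.726102
Parallel ([0.726102] and C): 1 − (1 − 0.726102)(1 − 0.871000) = 0.9647

0.9647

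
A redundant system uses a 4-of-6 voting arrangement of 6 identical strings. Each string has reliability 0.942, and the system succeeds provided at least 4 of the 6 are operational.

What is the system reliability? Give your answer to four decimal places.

R = Σ_{i=4}^{6} C(6,i) p^i (1−p)^{6−i} with p = 0.942
C(6,4)·0.942^4·0.058^2 = 0.039733
C(6,5)·0.942^5·0.058^1 = 0.258127
C(6,6)·0.942^6·0.058^0 = 0.698724
Sum = 0.9966

0.9966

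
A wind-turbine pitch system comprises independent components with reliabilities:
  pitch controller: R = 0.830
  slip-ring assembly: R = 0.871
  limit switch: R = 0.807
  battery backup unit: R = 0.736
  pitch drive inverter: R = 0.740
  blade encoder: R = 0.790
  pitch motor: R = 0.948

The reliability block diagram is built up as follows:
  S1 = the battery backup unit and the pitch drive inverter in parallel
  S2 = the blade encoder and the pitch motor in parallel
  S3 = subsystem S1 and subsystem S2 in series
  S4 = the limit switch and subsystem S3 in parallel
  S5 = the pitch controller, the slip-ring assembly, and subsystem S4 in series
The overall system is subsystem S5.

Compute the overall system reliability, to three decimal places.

0.712

Parallel (battery backup unit and pitch drive inverter): 1 − (1 − 0.73600)(1 − 0.74000) = 0.93136
Parallel (blade encoder and pitch motor): 1 − (1 − 0.79000)(1 − 0.94800) = 0.98908
Series ([0.93136] and [0.98908]): 0.93136 × 0.98908 = 0.92119
Parallel (limit switch and [0.92119]): 1 − (1 − 0.80700)(1 − 0.92119) = 0.98479
Series (pitch controller, slip-ring assembly, and [0.98479]): 0.83000 × 0.87100 × 0.98479 = 0.712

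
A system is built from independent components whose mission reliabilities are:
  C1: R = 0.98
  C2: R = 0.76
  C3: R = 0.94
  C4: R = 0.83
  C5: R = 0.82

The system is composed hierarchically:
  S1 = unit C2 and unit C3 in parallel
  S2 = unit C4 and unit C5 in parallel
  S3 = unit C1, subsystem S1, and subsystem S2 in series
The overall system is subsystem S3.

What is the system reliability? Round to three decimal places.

0.936

Parallel (C2 and C3): 1 − (1 − 0.76000)(1 − 0.94000) = 0.98560
Parallel (C4 and C5): 1 − (1 − 0.83000)(1 − 0.82000) = 0.96940
Series (C1, [0.98560], and [0.96940]): 0.98000 × 0.98560 × 0.96940 = 0.936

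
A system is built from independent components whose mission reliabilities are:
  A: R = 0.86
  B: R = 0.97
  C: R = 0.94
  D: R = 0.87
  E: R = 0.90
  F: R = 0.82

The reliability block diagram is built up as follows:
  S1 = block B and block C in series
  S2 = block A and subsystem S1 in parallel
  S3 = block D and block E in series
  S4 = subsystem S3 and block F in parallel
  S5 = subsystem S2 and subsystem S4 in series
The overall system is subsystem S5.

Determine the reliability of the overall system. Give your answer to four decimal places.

Series (B and C): 0.970000 × 0.940000 = 0.911800
Parallel (A and [0.911800]): 1 − (1 − 0.860000)(1 − 0.911800) = 0.987652
Series (D and E): 0.870000 × 0.900000 = 0.783000
Parallel ([0.783000] and F): 1 − (1 − 0.783000)(1 − 0.820000) = 0.960940
Series ([0.987652] and [0.960940]): 0.987652 × 0.960940 = 0.9491

0.9491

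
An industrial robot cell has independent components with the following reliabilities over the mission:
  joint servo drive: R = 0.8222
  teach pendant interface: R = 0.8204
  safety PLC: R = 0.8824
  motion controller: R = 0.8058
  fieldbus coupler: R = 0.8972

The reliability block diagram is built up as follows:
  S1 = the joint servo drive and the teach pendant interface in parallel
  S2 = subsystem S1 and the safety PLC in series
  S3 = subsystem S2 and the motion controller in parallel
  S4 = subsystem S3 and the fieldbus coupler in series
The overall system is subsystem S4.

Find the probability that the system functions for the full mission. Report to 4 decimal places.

0.8718

Parallel (joint servo drive and teach pendant interface): 1 − (1 − 0.822200)(1 − 0.820400) = 0.968067
Series ([0.968067] and safety PLC): 0.968067 × 0.882400 = 0.854222
Parallel ([0.854222] and motion controller): 1 − (1 − 0.854222)(1 − 0.805800) = 0.971690
Series ([0.971690] and fieldbus coupler): 0.971690 × 0.897200 = 0.8718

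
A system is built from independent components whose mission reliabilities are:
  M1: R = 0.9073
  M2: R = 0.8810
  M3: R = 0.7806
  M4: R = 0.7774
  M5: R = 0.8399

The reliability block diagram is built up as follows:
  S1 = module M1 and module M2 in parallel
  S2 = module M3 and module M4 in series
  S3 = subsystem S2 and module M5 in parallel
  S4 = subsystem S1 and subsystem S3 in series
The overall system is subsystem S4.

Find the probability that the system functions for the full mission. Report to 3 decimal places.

0.927

Parallel (M1 and M2): 1 − (1 − 0.90730)(1 − 0.88100) = 0.98897
Series (M3 and M4): 0.78060 × 0.77740 = 0.60684
Parallel ([0.60684] and M5): 1 − (1 − 0.60684)(1 − 0.83990) = 0.93706
Series ([0.98897] and [0.93706]): 0.98897 × 0.93706 = 0.927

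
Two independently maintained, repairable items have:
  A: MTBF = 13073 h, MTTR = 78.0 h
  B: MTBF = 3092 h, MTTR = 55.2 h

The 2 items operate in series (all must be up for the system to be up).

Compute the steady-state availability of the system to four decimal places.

0.9766

A(A) = MTBF/(MTBF+MTTR) = 13073/(13073+78.0) = 0.994069
A(B) = MTBF/(MTBF+MTTR) = 3092/(3092+55.2) = 0.982461
Series availability: 0.994069 × 0.982461 = 0.9766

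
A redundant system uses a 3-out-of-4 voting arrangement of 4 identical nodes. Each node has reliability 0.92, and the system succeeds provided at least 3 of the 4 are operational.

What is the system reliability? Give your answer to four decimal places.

R = Σ_{i=3}^{4} C(4,i) p^i (1−p)^{4−i} with p = 0.92
C(4,3)·0.92^3·0.08^1 = 0.249180
C(4,4)·0.92^4·0.08^0 = 0.716393
Sum = 0.9656

0.9656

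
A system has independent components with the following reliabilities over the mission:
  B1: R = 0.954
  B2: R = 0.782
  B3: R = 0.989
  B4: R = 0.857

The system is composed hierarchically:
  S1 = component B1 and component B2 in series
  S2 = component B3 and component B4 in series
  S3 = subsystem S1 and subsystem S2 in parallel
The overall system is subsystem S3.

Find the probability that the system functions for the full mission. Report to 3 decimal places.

Series (B1 and B2): 0.95400 × 0.78200 = 0.74603
Series (B3 and B4): 0.98900 × 0.85700 = 0.84757
Parallel ([0.74603] and [0.84757]): 1 − (1 − 0.74603)(1 − 0.84757) = 0.961

0.961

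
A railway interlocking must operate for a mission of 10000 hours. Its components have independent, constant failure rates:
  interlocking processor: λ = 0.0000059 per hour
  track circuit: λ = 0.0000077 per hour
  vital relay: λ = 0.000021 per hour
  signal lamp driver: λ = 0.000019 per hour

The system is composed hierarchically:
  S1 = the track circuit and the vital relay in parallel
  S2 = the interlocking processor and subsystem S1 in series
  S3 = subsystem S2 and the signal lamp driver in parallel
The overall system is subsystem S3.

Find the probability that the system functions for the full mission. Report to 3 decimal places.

R(interlocking processor) = exp(−0.0000059 × 10000) = 0.94271
R(track circuit) = exp(−0.0000077 × 10000) = 0.92589
R(vital relay) = exp(−0.000021 × 10000) = 0.81058
R(signal lamp driver) = exp(−0.000019 × 10000) = 0.82696
Parallel (track circuit and vital relay): 1 − (1 − 0.92589)(1 − 0.81058) = 0.98596
Series (interlocking processor and [0.98596]): 0.94271 × 0.98596 = 0.92947
Parallel ([0.92947] and signal lamp driver): 1 − (1 − 0.92947)(1 − 0.82696) = 0.988

0.988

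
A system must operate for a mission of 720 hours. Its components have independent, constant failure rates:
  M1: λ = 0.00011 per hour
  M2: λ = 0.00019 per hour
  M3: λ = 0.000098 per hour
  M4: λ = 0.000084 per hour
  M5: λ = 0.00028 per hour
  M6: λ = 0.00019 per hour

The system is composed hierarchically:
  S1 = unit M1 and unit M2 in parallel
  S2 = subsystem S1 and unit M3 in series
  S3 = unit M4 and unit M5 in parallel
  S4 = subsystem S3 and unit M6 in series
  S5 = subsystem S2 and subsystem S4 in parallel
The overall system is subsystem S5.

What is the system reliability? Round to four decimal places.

R(M1) = exp(−0.00011 × 720) = 0.923855
R(M2) = exp(−0.00019 × 720) = 0.872145
R(M3) = exp(−0.000098 × 720) = 0.931872
R(M4) = exp(−0.000084 × 720) = 0.941313
R(M5) = exp(−0.00028 × 720) = 0.817422
R(M6) = exp(−0.00019 × 720) = 0.872145
Parallel (M1 and M2): 1 − (1 − 0.923855)(1 − 0.872145) = 0.990264
Series ([0.990264] and M3): 0.990264 × 0.931872 = 0.922799
Parallel (M4 and M5): 1 − (1 − 0.941313)(1 − 0.817422) = 0.989285
Series ([0.989285] and M6): 0.989285 × 0.872145 = 0.862800
Parallel ([0.922799] and [0.862800]): 1 − (1 − 0.922799)(1 − 0.862800) = 0.9894

0.9894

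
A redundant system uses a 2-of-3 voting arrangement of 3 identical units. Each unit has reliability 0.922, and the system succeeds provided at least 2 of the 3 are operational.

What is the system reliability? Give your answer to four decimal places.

0.9827

R = Σ_{i=2}^{3} C(3,i) p^i (1−p)^{3−i} with p = 0.922
C(3,2)·0.922^2·0.078^1 = 0.198920
C(3,3)·0.922^3·0.078^0 = 0.783777
Sum = 0.9827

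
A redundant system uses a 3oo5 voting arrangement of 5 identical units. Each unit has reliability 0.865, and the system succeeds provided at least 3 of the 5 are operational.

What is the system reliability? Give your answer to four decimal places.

R = Σ_{i=3}^{5} C(5,i) p^i (1−p)^{5−i} with p = 0.865
C(5,3)·0.865^3·0.135^2 = 0.117955
C(5,4)·0.865^4·0.135^1 = 0.377892
C(5,5)·0.865^5·0.135^0 = 0.484262
Sum = 0.9801

0.9801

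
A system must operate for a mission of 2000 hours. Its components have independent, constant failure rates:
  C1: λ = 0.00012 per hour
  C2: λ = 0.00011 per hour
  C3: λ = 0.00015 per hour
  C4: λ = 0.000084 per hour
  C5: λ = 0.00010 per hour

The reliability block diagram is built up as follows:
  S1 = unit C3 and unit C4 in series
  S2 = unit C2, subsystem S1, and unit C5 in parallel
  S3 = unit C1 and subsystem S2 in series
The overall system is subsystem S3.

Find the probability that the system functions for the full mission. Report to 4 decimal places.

0.7761

R(C1) = exp(−0.00012 × 2000) = 0.786628
R(C2) = exp(−0.00011 × 2000) = 0.802519
R(C3) = exp(−0.00015 × 2000) = 0.740818
R(C4) = exp(−0.000084 × 2000) = 0.845354
R(C5) = exp(−0.00010 × 2000) = 0.818731
Series (C3 and C4): 0.740818 × 0.845354 = 0.626253
Parallel (C2, [0.626253], and C5): 1 − (1 − 0.802519)(1 − 0.626253)(1 − 0.818731) = 0.986621
Series (C1 and [0.986621]): 0.786628 × 0.986621 = 0.7761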